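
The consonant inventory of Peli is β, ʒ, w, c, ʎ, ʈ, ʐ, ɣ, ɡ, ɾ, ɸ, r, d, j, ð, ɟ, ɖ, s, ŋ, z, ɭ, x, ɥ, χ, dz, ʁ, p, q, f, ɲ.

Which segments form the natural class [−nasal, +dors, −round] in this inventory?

c, ʎ, ɣ, ɡ, j, ɟ, x, χ, ʁ, q

Checking each segment against [−nasal], [+dorsal], [−round]: /c/ (voiceless palatal stop), /ʎ/ (palatal lateral approximant), /ɣ/ (voiced velar fricative), /ɡ/ (voiced velar stop), /j/ (palatal glide), /ɟ/ (voiced palatal stop), among others, satisfy every feature; every other segment in the inventory fails at least one.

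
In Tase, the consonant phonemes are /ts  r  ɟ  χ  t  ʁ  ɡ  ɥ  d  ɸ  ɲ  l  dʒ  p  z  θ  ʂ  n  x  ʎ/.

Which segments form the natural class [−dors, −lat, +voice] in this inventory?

r, d, dʒ, z, n

Checking each segment against [−dorsal], [−lateral], [+voice]: /r/ (alveolar trill), /d/ (voiced alveolar stop), /dʒ/ (voiced postalveolar affricate), /z/ (voiced alveolar fricative), /n/ (alveolar nasal) satisfy every feature; every other segment in the inventory fails at least one.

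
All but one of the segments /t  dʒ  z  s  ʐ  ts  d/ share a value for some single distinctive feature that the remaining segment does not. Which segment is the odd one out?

dʒ

The remaining segments after removing /dʒ/ share [-distributed]; /dʒ/ (voiced postalveolar affricate) is [+distributed]. For every other candidate removal, the leftover set fails to share any single feature value that the removed segment lacks.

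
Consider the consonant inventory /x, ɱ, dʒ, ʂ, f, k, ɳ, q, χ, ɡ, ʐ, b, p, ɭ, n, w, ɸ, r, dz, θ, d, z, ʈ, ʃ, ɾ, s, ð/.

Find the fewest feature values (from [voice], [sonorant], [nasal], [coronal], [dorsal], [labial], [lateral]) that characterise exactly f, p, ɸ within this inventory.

[-voice, +labial]

Every target segment is [-voice], [+labial]; each remaining inventory member fails at least one of these. Each conjunct is needed — [+labial] alone would also admit /ɱ, b, w/; [-voice] alone would also admit /x, ʂ, k, q, …/ — and no other single listed feature has exactly this extension, so two is the minimum.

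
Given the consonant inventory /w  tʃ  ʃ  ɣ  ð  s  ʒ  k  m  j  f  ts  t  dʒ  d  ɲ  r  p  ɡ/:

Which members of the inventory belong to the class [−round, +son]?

Eliminate segments failing any feature: /w/ is [+round]; /tʃ, ʃ, ɣ, ð, s, ʒ, k, f, ts, t, dʒ, d, p, ɡ/ are [−sonorant]. The remaining /m, j, ɲ, r/ satisfy [−round], [+sonorant].

m, j, ɲ, r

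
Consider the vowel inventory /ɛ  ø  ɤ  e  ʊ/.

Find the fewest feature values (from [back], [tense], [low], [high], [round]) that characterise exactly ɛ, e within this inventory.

/ɛ, e/ are all [−back], [−round], and no other segment in the inventory matches both values. Dropping any one of them over-generates: [−round] alone would also admit /ɤ/; [−back] alone would also admit /ø/. No other single listed feature picks out exactly this set either, so fewer than two features will not do.

[−back, −round]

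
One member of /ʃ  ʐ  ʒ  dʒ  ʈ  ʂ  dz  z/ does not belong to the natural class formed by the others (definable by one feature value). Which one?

[strident] groups all but one: /ʐ, ʒ, ʂ, ʃ, z, dz, dʒ/ share [+strident] while /ʈ/ (voiceless retroflex stop) alone is [-strident]. Removing any other segment would not leave a single-feature class that excludes it.

ʈ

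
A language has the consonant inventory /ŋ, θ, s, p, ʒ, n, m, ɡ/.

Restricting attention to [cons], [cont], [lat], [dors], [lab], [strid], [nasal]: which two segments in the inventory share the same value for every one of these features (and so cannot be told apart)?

/s/ (voiceless alveolar fricative) and /ʒ/ (voiced postalveolar fricative) are both [+consonantal], [+continuant], [−lateral], [−dorsal], [−labial], [+strident], [−nasal], so none of the listed features separates them. (They do differ in [voice], [anterior] and [distributed], which are not among the given features.) Every other pair in the inventory differs on at least one listed feature.

s, ʒ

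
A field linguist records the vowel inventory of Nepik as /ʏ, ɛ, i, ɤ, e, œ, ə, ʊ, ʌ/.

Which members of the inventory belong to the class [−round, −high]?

ɛ, ɤ, e, ə, ʌ

Checking each segment against [−round], [−high]: /ɛ/ (mid front unrounded lax vowel), /ɤ/ (mid back unrounded tense vowel), /e/ (mid front unrounded tense vowel), /ə/ (mid central vowel (schwa)), /ʌ/ (mid back unrounded lax vowel) satisfy every feature; every other segment in the inventory fails at least one.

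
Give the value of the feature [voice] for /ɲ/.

[+voice]

As the palatal nasal, /ɲ/ is [+voice].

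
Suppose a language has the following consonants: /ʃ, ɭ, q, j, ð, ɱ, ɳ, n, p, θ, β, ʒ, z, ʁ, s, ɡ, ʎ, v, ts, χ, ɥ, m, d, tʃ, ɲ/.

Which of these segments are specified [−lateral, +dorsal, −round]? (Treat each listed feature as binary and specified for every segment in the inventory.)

q, j, ʁ, ɡ, χ, ɲ

Eliminate segments failing any feature: /ʃ, ð, ɱ, ɳ, n, p, θ, β, ʒ, z, s, v, ts, m, d, tʃ/ are [−dorsal]; /ɭ, ʎ/ are [+lateral]; /ɥ/ is [+round]. The remaining /q, j, ʁ, ɡ, χ, ɲ/ satisfy [−lateral], [+dorsal], [−round].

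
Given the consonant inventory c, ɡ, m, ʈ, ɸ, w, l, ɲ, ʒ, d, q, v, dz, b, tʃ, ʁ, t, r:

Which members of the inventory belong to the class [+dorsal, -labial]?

c, ɡ, ɲ, q, ʁ

Eliminate segments failing any feature: /m, ʈ, ɸ, l, ʒ, d, v, dz, b, tʃ, t, r/ are [-dorsal]; /w/ is [+labial]. The remaining /c, ɡ, ɲ, q, ʁ/ satisfy [+dorsal], [-labial].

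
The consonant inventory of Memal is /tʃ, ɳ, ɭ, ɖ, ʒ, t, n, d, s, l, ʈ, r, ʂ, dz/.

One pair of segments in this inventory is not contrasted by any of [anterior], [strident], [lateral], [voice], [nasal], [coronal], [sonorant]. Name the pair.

On the given features, /ʂ/ and /tʃ/ have an identical profile: [−anterior], [+strident], [−lateral], [−voice], [−nasal], [+coronal], [−sonorant]. No other two segments in the inventory coincide on all 7 features. (They do differ in [continuant] and [distributed], which are not among the given features.)

ʂ, tʃ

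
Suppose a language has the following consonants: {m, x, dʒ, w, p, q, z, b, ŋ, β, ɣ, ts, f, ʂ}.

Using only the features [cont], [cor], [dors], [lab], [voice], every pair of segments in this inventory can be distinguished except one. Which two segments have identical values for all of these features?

/b/ (voiced bilabial stop) and /m/ (bilabial nasal) are both [-continuant], [-coronal], [-dorsal], [+labial], [+voice], so none of the listed features separates them. (They do differ in [sonorant] and [nasal], which are not among the given features.) Every other pair in the inventory differs on at least one listed feature.

b, m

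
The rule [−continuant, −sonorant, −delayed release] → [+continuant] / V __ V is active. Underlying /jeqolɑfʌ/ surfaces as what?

[jeχolɑfʌ]

/q/ satisfies [−continuant, −sonorant, −delayed release] and sits in V __ V. The [+continuant] counterpart of the voiceless uvular stop is /χ/. Other segments in /jeqolɑfʌ/ either fail the structural description or are not in the environment, so the surface form is [jeχolɑfʌ].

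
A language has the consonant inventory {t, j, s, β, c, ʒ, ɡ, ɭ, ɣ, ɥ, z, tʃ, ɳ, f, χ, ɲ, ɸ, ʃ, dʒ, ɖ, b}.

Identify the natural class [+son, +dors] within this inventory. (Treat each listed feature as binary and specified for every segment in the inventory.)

Checking each segment against [+sonorant], [+dorsal]: /j/ (palatal glide), /ɥ/ (labial-palatal glide), /ɲ/ (palatal nasal) satisfy every feature; every other segment in the inventory fails at least one.

j, ɥ, ɲ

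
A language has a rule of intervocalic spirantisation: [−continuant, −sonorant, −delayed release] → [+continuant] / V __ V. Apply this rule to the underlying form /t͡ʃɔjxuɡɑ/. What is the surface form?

/ɡ/ satisfies [−continuant, −sonorant, −delayed release] and sits in V __ V. The [+continuant] counterpart of the voiced velar stop is /ɣ/. Other segments in /t͡ʃɔjxuɡɑ/ either fail the structural description or are not in the environment, so the surface form is [t͡ʃɔjxuɣɑ].

[t͡ʃɔjxuɣɑ]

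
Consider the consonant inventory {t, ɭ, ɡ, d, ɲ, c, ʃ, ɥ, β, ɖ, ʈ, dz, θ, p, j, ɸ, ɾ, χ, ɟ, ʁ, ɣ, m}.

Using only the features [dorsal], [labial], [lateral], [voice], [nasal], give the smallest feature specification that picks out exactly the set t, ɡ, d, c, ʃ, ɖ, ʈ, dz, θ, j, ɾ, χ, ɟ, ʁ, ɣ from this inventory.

The class [−nasal], [−lateral], [−labial] has exactly /t, ɡ, d, c, ʃ, ɖ, ʈ, dz, θ, j, ɾ, χ, ɟ, ʁ, ɣ/ as its extension in this inventory. No smaller conjunction from the listed features achieves this: [−lateral, −labial] alone would also admit /ɲ/; [−nasal, −labial] alone would also admit /ɭ/; [−nasal, −lateral] alone would also admit /ɥ, β, p, ɸ/; and checking the remaining two-feature bundles turns up none with this extension.

[−nasal, −lateral, −labial]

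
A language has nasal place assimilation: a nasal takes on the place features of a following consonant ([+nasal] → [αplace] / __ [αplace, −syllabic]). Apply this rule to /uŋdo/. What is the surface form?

/ŋ/ sits before the [+coronal] consonant /d/, so it takes on [+coronal] and surfaces as /n/. The rest of the form is unaffected: [undo].

[undo]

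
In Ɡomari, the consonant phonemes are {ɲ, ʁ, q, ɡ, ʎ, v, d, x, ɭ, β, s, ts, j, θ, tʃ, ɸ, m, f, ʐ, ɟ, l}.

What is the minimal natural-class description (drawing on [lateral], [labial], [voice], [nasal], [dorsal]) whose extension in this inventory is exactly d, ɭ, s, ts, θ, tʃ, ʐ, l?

Every target segment is [-labial], [-dorsal]; each remaining inventory member fails at least one of these. Each conjunct is needed — [-dorsal] alone would also admit /v, β, ɸ, m, …/; [-labial] alone would also admit /ɲ, ʁ, q, ɡ, …/ — and no other single listed feature has exactly this extension, so two is the minimum.

[-labial, -dorsal]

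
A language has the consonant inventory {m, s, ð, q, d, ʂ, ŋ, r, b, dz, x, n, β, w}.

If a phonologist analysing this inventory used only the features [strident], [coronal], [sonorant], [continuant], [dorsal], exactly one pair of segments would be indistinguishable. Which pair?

ʂ, s

Both /ʂ/ and /s/ are [+strident], [+coronal], [−sonorant], [+continuant], [−dorsal]. Since the list omits [anterior] — which does distinguish the voiceless retroflex fricative from the voiceless alveolar fricative — this pair collapses; all other pairs remain distinct.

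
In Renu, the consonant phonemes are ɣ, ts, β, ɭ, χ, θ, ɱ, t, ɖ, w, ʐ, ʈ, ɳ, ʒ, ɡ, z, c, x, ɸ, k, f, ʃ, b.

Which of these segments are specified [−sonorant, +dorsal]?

ɣ, χ, ɡ, c, x, k

Eliminate segments failing any feature: /ts, β, θ, t, ɖ, ʐ, ʈ, ʒ, z, ɸ, f, ʃ, b/ are [−dorsal]; /ɭ, ɱ, w, ɳ/ are [+sonorant]. The remaining /ɣ, χ, ɡ, c, x, k/ satisfy [−sonorant], [+dorsal].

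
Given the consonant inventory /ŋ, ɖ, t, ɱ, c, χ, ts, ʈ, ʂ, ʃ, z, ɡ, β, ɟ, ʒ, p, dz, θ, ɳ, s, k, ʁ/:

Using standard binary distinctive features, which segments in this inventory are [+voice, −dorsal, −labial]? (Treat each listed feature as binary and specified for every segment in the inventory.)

ɖ, z, ʒ, dz, ɳ

First, the [+voice] segments are /ŋ, ɖ, ɱ, z, ɡ, β, ɟ, ʒ, dz, ɳ, ʁ/.
Of those, [−dorsal] gives /ɖ, ɱ, z, β, ʒ, dz, ɳ/.
Of those, [−labial] leaves /ɖ, z, ʒ, dz, ɳ/.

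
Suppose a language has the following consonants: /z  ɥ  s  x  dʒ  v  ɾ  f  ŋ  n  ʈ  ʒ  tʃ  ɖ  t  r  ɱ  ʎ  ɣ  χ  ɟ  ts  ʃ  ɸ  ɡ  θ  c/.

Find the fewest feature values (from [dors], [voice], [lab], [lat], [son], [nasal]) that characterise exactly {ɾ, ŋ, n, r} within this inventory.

The class [+sonorant], [−lateral], [−labial] has exactly /ɾ, ŋ, n, r/ as its extension in this inventory. No smaller conjunction from the listed features achieves this: [−lateral, −labial] alone would also admit /z, s, x, dʒ, …/; [+sonorant, −labial] alone would also admit /ʎ/; [+sonorant, −lateral] alone would also admit /ɥ, ɱ/; and checking the remaining two-feature bundles turns up none with this extension.

[+son, −lat, −lab]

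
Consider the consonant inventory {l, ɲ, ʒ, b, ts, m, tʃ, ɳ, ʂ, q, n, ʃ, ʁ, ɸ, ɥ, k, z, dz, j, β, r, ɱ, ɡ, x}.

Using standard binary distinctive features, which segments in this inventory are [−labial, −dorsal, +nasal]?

Among the inventory, the [−labial] segments are /l, ɲ, ʒ, ts, tʃ, ɳ, ʂ, q, n, ʃ, ʁ, k, z, dz, j, r, ɡ, x/.
Within that set, [−dorsal] gives /l, ʒ, ts, tʃ, ɳ, ʂ, n, ʃ, z, dz, r/.
Of those, [+nasal] leaves /ɳ, n/.

ɳ, n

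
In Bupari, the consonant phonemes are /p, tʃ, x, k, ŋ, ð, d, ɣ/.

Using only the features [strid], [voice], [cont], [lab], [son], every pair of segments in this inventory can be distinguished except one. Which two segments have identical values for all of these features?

On the given features, /ð/ and /ɣ/ have an identical profile: [-strident], [+voice], [+continuant], [-labial], [-sonorant]. No other two segments in the inventory coincide on all 5 features. (They do differ in [coronal] and [dorsal], which are not among the given features.)

ð, ɣ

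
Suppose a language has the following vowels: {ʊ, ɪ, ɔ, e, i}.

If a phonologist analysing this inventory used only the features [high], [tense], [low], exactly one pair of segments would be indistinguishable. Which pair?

ɪ, ʊ

/ɪ/ (high front unrounded lax vowel) and /ʊ/ (high back rounded lax vowel) are both [+high], [−tense], [−low], so none of the listed features separates them. (They do differ in [labial], [round] and [back], which are not among the given features.) Every other pair in the inventory differs on at least one listed feature.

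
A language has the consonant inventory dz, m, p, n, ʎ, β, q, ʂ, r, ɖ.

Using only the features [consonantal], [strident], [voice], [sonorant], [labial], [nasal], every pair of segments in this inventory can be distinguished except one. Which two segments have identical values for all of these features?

/ʎ/ (palatal lateral approximant) and /r/ (alveolar trill) are both [+consonantal], [−strident], [+voice], [+sonorant], [−labial], [−nasal], so none of the listed features separates them. (They do differ in [lateral] and [dorsal], which are not among the given features.) Every other pair in the inventory differs on at least one listed feature.

ʎ, r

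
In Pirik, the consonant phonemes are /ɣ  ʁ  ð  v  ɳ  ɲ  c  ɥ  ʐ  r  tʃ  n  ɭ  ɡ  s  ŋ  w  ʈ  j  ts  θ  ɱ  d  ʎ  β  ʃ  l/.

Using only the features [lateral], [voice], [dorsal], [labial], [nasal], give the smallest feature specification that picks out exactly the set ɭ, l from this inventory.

/ɭ, l/ are all [+lateral], [-dorsal], and no other segment in the inventory matches both values. Dropping any one of them over-generates: [-dorsal] alone would also admit /ð, v, ɳ, ʐ, …/; [+lateral] alone would also admit /ʎ/. No other single listed feature picks out exactly this set either, so fewer than two features will not do.

[+lateral, -dorsal]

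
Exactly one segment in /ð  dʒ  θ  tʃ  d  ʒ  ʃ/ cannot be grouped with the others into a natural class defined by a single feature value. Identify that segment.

/tʃ, dʒ, θ, ʒ, ð, ʃ/ are all [+distributed], but /d/ (voiced alveolar stop) is [−distributed]. No other single segment can be removed to leave a set sharing one feature value that the removed segment lacks, so /d/ is the odd one out.

d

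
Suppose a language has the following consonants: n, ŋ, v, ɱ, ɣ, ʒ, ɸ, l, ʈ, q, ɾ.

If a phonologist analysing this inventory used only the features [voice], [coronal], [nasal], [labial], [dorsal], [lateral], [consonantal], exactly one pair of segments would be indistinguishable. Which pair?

ɾ, ʒ

On the given features, /ɾ/ and /ʒ/ have an identical profile: [+voice], [+coronal], [−nasal], [−labial], [−dorsal], [−lateral], [+consonantal]. No other two segments in the inventory coincide on all 7 features. (They do differ in [sonorant], [strident] and [anterior], which are not among the given features.)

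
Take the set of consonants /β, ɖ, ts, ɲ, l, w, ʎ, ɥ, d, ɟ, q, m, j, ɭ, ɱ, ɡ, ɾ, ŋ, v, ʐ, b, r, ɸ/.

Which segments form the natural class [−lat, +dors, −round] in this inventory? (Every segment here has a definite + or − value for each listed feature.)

Checking each segment against [−lateral], [+dorsal], [−round]: /ɲ/ (palatal nasal), /ɟ/ (voiced palatal stop), /q/ (voiceless uvular stop), /j/ (palatal glide), /ɡ/ (voiced velar stop), /ŋ/ (velar nasal) satisfy every feature; every other segment in the inventory fails at least one.

ɲ, ɟ, q, j, ɡ, ŋ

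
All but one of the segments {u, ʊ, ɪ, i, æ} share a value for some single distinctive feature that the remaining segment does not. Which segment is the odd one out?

[high] (equivalently [low]) groups all but one: /u, ɪ, ʊ, i/ share [+high] while /æ/ (low front unrounded vowel) alone is [−high]. Removing any other segment would not leave a single-feature class that excludes it.

æ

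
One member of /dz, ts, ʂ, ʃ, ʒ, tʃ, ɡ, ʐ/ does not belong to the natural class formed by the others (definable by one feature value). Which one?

/ʒ, ʂ, ʐ, dz, tʃ, ts, ʃ/ are all [+strident], but /ɡ/ (voiced velar stop) is [−strident]. No other single segment can be removed to leave a set sharing one feature value that the removed segment lacks, so /ɡ/ is the odd one out.

ɡ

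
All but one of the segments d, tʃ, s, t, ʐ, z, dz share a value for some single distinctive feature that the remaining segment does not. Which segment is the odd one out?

The remaining segments after removing /tʃ/ share [−distributed]; /tʃ/ (voiceless postalveolar affricate) is [+distributed]. For every other candidate removal, the leftover set fails to share any single feature value that the removed segment lacks.

tʃ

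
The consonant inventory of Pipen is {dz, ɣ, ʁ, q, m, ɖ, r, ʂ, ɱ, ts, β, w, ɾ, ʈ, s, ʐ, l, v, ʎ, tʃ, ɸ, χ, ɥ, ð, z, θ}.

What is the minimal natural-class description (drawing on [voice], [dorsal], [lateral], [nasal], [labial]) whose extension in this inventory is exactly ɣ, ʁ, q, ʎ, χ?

[−labial, +dorsal]

The class [−labial], [+dorsal] has exactly /ɣ, ʁ, q, ʎ, χ/ as its extension in this inventory. No smaller conjunction from the listed features achieves this: [+dorsal] alone would also admit /w, ɥ/; [−labial] alone would also admit /dz, ɖ, r, ʂ, …/; and checking the remaining single features turns up none with this extension.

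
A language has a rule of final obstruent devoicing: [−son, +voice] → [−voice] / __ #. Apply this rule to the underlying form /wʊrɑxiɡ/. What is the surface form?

The only segment in the rule's environment that also matches [−son, +voice] is /ɡ/. Applying [−voice] turns the voiced velar stop into /k/ (voiceless velar stop), giving [wʊrɑxik].

[wʊrɑxik]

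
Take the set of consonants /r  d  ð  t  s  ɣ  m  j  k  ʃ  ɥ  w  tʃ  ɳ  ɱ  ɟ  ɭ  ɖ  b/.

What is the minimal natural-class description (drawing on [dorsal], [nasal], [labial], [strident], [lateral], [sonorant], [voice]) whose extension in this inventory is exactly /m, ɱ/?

Every target segment is [+nasal], [+labial]; each remaining inventory member fails at least one of these. Each conjunct is needed — [+labial] alone would also admit /ɥ, w, b/; [+nasal] alone would also admit /ɳ/ — and no other single listed feature has exactly this extension, so two is the minimum.

[+nasal, +labial]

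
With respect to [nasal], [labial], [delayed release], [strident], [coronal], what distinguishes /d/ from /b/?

[labial], [coronal]

/d/ (voiced alveolar stop) and /b/ (voiced bilabial stop) agree on [-nasal], [-delayed release], [-strident]. They differ on [labial] (/d/ [-], /b/ [+]), [coronal] (/d/ [+], /b/ [-]).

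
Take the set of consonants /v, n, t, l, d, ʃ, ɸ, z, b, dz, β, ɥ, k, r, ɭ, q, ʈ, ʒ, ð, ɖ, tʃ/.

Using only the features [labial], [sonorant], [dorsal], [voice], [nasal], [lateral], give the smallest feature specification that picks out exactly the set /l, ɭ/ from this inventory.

/l, ɭ/ are exactly the [+lateral] segments in the inventory, so a single feature suffices.

[+lateral]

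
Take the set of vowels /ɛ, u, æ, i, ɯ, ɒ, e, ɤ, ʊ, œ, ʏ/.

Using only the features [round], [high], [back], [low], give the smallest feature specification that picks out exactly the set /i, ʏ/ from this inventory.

[+high, −back]

The class [+high], [−back] has exactly /i, ʏ/ as its extension in this inventory. No smaller conjunction from the listed features achieves this: [−back] alone would also admit /ɛ, æ, e, œ/; [+high] alone would also admit /u, ɯ, ʊ/; and checking the remaining single features turns up none with this extension.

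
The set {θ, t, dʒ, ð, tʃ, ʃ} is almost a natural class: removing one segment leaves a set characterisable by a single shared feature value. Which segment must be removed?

The remaining segments after removing /t/ share [+distributed]; /t/ (voiceless alveolar stop) is [−distributed]. For every other candidate removal, the leftover set fails to share any single feature value that the removed segment lacks.

t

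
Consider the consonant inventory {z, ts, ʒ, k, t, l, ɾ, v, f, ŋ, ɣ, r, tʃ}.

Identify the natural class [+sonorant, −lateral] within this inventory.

First, the [+sonorant] segments are /l, ɾ, ŋ, r/.
Intersecting with [−lateral] leaves /ɾ, ŋ, r/.

ɾ, ŋ, r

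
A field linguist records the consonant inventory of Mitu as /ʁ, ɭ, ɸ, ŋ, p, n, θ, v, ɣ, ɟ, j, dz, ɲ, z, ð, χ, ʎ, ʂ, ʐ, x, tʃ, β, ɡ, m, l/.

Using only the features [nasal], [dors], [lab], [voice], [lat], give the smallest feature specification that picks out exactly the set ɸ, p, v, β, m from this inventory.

Every target segment is [+labial] and no other inventory member is, so one feature is enough.

[+lab]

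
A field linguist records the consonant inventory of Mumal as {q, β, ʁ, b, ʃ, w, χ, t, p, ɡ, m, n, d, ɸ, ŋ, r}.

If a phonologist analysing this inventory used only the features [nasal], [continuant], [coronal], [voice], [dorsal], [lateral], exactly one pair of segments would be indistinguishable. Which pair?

ʁ, w

On the given features, /ʁ/ and /w/ have an identical profile: [−nasal], [+continuant], [−coronal], [+voice], [+dorsal], [−lateral]. No other two segments in the inventory coincide on all 6 features. (They do differ in [labial], [round] and [high], which are not among the given features.)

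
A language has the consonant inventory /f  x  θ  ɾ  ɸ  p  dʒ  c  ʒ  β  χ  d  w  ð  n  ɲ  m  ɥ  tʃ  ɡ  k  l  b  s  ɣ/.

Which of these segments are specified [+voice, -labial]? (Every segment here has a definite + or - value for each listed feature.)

ɾ, dʒ, ʒ, d, ð, n, ɲ, ɡ, l, ɣ

Eliminate segments failing any feature: /f, x, θ, ɸ, p, c, χ, tʃ, k, s/ are [-voice]; /β, w, m, ɥ, b/ are [+labial]. The remaining /ɾ, dʒ, ʒ, d, ð, n, ɲ, ɡ, l, ɣ/ satisfy [+voice], [-labial].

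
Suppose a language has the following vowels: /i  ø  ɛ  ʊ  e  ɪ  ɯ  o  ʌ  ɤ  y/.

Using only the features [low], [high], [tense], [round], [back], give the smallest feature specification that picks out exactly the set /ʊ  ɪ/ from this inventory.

[+high, −tense]

/ʊ, ɪ/ are all [+high], [−tense], and no other segment in the inventory matches both values. Dropping any one of them over-generates: [−tense] alone would also admit /ɛ, ʌ/; [+high] alone would also admit /i, ɯ, y/. No other single listed feature picks out exactly this set either, so fewer than two features will not do.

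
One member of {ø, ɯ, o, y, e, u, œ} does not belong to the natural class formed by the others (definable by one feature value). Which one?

[tense] groups all but one: /ø, o, u, ɯ, e, y/ share [+tense] while /œ/ (mid front rounded lax vowel) alone is [−tense]. Removing any other segment would not leave a single-feature class that excludes it.

œ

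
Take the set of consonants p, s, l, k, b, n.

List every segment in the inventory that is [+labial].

The feature [labial] marks segments articulated with one or both lips. In this inventory /p, b/ have that property, so they are [+labial]; /s, l, k, n/ are [−labial].

p, b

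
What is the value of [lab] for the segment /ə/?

[−labial]

As the mid central vowel (schwa), /ə/ is [−labial].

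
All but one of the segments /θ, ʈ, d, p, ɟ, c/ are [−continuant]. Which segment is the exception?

θ

Every segment except /θ/ is [−continuant]. /θ/ (voiceless dental fricative) is [+continuant], so it is the exception.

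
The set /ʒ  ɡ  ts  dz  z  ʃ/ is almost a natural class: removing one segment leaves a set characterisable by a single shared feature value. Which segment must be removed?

The remaining segments after removing /ɡ/ share [+strident]; /ɡ/ (voiced velar stop) is [-strident]. For every other candidate removal, the leftover set fails to share any single feature value that the removed segment lacks.

ɡ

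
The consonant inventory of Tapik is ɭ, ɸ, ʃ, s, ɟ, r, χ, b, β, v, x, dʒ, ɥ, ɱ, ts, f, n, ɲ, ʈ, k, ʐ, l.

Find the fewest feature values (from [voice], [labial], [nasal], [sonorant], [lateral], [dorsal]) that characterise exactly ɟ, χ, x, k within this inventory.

[-sonorant, +dorsal]

/ɟ, χ, x, k/ are all [-sonorant], [+dorsal], and no other segment in the inventory matches both values. Dropping any one of them over-generates: [+dorsal] alone would also admit /ɥ, ɲ/; [-sonorant] alone would also admit /ɸ, ʃ, s, b, …/. No other single listed feature picks out exactly this set either, so fewer than two features will not do.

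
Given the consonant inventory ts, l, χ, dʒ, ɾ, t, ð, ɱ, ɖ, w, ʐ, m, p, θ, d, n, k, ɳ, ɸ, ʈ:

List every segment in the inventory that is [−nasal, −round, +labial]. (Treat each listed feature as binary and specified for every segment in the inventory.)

The [−nasal] segments are /ts, l, χ, dʒ, ɾ, t, ð, ɖ, w, ʐ, p, θ, d, k, ɸ, ʈ/.
Intersecting with [−round] gives /ts, l, χ, dʒ, ɾ, t, ð, ɖ, ʐ, p, θ, d, k, ɸ, ʈ/.
Then [+labial] leaves /p, ɸ/.

p, ɸ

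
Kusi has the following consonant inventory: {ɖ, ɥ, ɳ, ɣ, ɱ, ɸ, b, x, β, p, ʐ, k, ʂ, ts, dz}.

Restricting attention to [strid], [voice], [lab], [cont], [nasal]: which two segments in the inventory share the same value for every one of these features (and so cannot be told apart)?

β, ɥ

On the given features, /β/ and /ɥ/ have an identical profile: [−strident], [+voice], [+labial], [+continuant], [−nasal]. No other two segments in the inventory coincide on all 5 features. (They do differ in [sonorant], [round] and [dorsal], which are not among the given features.)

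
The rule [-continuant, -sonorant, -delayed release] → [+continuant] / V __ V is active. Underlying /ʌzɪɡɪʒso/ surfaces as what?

/ɡ/ satisfies [-continuant, -sonorant, -delayed release] and sits in V __ V. The [+continuant] counterpart of the voiced velar stop is /ɣ/. Other segments in /ʌzɪɡɪʒso/ either fail the structural description or are not in the environment, so the surface form is [ʌzɪɣɪʒso].

[ʌzɪɣɪʒso]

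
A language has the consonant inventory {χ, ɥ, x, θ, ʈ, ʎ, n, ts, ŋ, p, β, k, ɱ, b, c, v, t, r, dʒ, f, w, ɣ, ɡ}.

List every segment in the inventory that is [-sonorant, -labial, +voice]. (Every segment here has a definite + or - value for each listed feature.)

dʒ, ɣ, ɡ

Among the inventory, the [-sonorant] segments are /χ, x, θ, ʈ, ts, p, β, k, b, c, v, t, dʒ, f, ɣ, ɡ/.
Of those, [-labial] gives /χ, x, θ, ʈ, ts, k, c, t, dʒ, ɣ, ɡ/.
Then [+voice] leaves /dʒ, ɣ, ɡ/.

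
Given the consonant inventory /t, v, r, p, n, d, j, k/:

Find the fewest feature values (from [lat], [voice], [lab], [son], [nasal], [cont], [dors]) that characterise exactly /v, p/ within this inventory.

/v, p/ are exactly the [+labial] segments in the inventory, so a single feature suffices.

[+lab]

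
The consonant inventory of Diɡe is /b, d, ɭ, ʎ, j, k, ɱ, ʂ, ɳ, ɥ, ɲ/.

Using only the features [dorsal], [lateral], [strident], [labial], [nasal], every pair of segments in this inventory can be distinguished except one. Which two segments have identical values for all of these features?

j, k

On the given features, /j/ and /k/ have an identical profile: [+dorsal], [-lateral], [-strident], [-labial], [-nasal]. No other two segments in the inventory coincide on all 5 features. (They do differ in [sonorant], [voice], [continuant] and [back], which are not among the given features.)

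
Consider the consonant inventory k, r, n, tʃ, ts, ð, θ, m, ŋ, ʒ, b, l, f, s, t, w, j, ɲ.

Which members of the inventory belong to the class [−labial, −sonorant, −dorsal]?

Eliminate segments failing any feature: /k/ is [+dorsal]; /r, n, ŋ, l, j, ɲ/ are [+sonorant]; /m, b, f, w/ are [+labial]. The remaining /tʃ, ts, ð, θ, ʒ, s, t/ satisfy [−labial], [−sonorant], [−dorsal].

tʃ, ts, ð, θ, ʒ, s, t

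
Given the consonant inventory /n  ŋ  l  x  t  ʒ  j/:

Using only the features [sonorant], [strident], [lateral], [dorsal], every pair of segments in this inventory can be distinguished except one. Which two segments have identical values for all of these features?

On the given features, /j/ and /ŋ/ have an identical profile: [+sonorant], [−strident], [−lateral], [+dorsal]. No other two segments in the inventory coincide on all 4 features. (They do differ in [nasal], [continuant] and [back], which are not among the given features.)

j, ŋ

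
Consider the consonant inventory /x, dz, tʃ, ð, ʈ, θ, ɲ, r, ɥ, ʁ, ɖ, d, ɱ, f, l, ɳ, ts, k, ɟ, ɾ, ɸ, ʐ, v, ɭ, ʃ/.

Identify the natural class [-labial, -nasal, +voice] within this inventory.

dz, ð, r, ʁ, ɖ, d, l, ɟ, ɾ, ʐ, ɭ

Eliminate segments failing any feature: /x, tʃ, ʈ, θ, ts, k, ʃ/ are [-voice]; /ɲ, ɳ/ are [+nasal]; /ɥ, ɱ, f, ɸ, v/ are [+labial]. The remaining /dz, ð, r, ʁ, ɖ, d, l, ɟ, ɾ, ʐ, ɭ/ satisfy [-labial], [-nasal], [+voice].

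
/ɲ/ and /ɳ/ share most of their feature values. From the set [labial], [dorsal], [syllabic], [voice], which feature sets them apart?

/ɲ/ is the palatal nasal and /ɳ/ is the retroflex nasal. Both are [−labial], [−syllabic], [+voice]. /ɲ/ is [+dorsal] while /ɳ/ is [−dorsal], so the distinguishing feature is [dorsal].

[dorsal]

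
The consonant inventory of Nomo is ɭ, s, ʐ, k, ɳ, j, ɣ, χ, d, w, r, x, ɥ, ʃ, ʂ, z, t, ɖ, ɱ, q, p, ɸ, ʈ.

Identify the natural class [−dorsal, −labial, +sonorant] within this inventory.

ɭ, ɳ, r

First, the [−dorsal] segments are /ɭ, s, ʐ, ɳ, d, r, ʃ, ʂ, z, t, ɖ, ɱ, p, ɸ, ʈ/.
Of those, [−labial] gives /ɭ, s, ʐ, ɳ, d, r, ʃ, ʂ, z, t, ɖ, ʈ/.
Within that set, [+sonorant] leaves /ɭ, ɳ, r/.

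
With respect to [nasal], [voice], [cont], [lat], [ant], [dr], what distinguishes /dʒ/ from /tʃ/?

/dʒ/ is the voiced postalveolar affricate and /tʃ/ is the voiceless postalveolar affricate. Both are [−nasal], [−continuant], [−lateral], [−anterior], [+delayed release]. /dʒ/ is [+voice] while /tʃ/ is [−voice], so the distinguishing feature is [voice].

[voice]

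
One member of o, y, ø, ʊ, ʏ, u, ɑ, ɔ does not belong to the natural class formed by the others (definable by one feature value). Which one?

[round] (equivalently [low]) groups all but one: /y, o, ɔ, u, ʊ, ʏ, ø/ share [+round] while /ɑ/ (low back unrounded vowel) alone is [−round]. Removing any other segment would not leave a single-feature class that excludes it.

ɑ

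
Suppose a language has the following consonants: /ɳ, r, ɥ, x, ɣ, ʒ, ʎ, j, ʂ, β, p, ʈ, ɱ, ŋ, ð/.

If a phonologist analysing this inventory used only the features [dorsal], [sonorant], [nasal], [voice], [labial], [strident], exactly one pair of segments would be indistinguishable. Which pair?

/ʎ/ (palatal lateral approximant) and /j/ (palatal glide) are both [+dorsal], [+sonorant], [−nasal], [+voice], [−labial], [−strident], so none of the listed features separates them. (They do differ in [lateral], which is not among the given features.) Every other pair in the inventory differs on at least one listed feature.

ʎ, j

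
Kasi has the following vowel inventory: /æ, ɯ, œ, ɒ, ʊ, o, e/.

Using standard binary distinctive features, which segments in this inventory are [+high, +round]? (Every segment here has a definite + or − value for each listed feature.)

Checking each segment against [+high], [+round]: /ʊ/ (high back rounded lax vowel) satisfies every feature; every other segment in the inventory fails at least one.

ʊ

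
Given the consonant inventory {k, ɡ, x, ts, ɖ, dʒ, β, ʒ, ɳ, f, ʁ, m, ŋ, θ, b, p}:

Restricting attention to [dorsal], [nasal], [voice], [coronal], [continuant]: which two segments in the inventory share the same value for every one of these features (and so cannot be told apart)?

On the given features, /ɖ/ and /dʒ/ have an identical profile: [-dorsal], [-nasal], [+voice], [+coronal], [-continuant]. No other two segments in the inventory coincide on all 5 features. (They do differ in [strident], [delayed release] and [distributed], which are not among the given features.)

ɖ, dʒ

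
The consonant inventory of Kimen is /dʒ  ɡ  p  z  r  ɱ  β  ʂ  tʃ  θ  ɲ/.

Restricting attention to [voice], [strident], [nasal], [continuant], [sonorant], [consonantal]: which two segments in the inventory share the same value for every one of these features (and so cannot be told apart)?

/ɲ/ (palatal nasal) and /ɱ/ (labiodental nasal) are both [+voice], [−strident], [+nasal], [−continuant], [+sonorant], [+consonantal], so none of the listed features separates them. (They do differ in [labial] and [dorsal], which are not among the given features.) Every other pair in the inventory differs on at least one listed feature.

ɲ, ɱ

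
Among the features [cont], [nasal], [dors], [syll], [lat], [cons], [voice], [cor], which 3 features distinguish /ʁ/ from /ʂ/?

/ʁ/ is the voiced uvular fricative and /ʂ/ is the voiceless retroflex fricative. Both are [+continuant], [−nasal], [−syllabic], [−lateral], [+consonantal]. /ʁ/ is [+voice] while /ʂ/ is [−voice]; /ʁ/ is [−coronal] while /ʂ/ is [+coronal]; /ʁ/ is [+dorsal] while /ʂ/ is [−dorsal], so the distinguishing features are [voice], [coronal], [dorsal].

[voice], [coronal], [dorsal]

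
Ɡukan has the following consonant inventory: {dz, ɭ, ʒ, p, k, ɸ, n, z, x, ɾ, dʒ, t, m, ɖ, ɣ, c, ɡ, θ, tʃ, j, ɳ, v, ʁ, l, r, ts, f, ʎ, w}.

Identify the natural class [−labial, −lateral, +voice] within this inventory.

Checking each segment against [−labial], [−lateral], [+voice]: /dz/ (voiced alveolar affricate), /ʒ/ (voiced postalveolar fricative), /n/ (alveolar nasal), /z/ (voiced alveolar fricative), /ɾ/ (alveolar tap), /dʒ/ (voiced postalveolar affricate), among others, satisfy every feature; every other segment in the inventory fails at least one.

dz, ʒ, n, z, ɾ, dʒ, ɖ, ɣ, ɡ, j, ɳ, ʁ, r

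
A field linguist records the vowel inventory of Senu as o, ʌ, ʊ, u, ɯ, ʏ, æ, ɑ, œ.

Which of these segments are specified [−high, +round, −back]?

œ

The [−high] segments are /o, ʌ, æ, ɑ, œ/.
Of those, [+round] gives /o, œ/.
Within that set, [−back] leaves /œ/.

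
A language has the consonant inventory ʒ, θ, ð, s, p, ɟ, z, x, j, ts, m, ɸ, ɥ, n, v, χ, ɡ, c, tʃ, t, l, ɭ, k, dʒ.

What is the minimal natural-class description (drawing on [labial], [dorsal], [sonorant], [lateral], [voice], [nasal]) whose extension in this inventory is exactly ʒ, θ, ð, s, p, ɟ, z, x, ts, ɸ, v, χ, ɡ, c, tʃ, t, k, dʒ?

[−sonorant]

Every target segment is [−sonorant] and no other inventory member is, so one feature is enough.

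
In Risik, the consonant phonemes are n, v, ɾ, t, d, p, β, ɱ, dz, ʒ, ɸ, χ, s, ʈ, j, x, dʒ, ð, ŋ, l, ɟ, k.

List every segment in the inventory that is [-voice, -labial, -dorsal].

First, the [-voice] segments are /t, p, ɸ, χ, s, ʈ, x, k/.
Of those, [-labial] gives /t, χ, s, ʈ, x, k/.
Intersecting with [-dorsal] leaves /t, s, ʈ/.

t, s, ʈ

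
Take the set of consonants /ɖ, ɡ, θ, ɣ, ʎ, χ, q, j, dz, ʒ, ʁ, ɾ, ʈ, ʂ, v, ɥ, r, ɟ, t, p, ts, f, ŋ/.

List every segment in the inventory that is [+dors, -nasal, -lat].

Eliminate segments failing any feature: /ɖ, θ, dz, ʒ, ɾ, ʈ, ʂ, v, r, t, p, ts, f/ are [-dorsal]; /ʎ/ is [+lateral]; /ŋ/ is [+nasal]. The remaining /ɡ, ɣ, χ, q, j, ʁ, ɥ, ɟ/ satisfy [+dorsal], [-nasal], [-lateral].

ɡ, ɣ, χ, q, j, ʁ, ɥ, ɟ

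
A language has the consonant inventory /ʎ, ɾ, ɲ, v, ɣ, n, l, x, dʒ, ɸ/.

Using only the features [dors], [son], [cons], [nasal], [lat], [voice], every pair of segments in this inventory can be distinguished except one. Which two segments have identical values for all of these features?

v, dʒ

On the given features, /v/ and /dʒ/ have an identical profile: [-dorsal], [-sonorant], [+consonantal], [-nasal], [-lateral], [+voice]. No other two segments in the inventory coincide on all 6 features. (They do differ in [continuant], [labial] and [coronal], which are not among the given features.)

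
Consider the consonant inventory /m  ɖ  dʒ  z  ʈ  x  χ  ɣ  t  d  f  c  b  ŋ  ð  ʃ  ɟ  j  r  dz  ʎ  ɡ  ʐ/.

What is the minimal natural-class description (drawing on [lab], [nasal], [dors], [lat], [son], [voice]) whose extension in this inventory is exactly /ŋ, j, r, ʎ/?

/ŋ, j, r, ʎ/ are all [+sonorant], [−labial], and no other segment in the inventory matches both values. Dropping any one of them over-generates: [−labial] alone would also admit /ɖ, dʒ, z, ʈ, …/; [+sonorant] alone would also admit /m/. No other single listed feature picks out exactly this set either, so fewer than two features will not do.

[+son, −lab]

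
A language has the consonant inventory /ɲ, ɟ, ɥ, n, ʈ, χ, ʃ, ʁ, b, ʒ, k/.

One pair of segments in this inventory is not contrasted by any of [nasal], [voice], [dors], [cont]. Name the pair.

ɥ, ʁ

Both /ɥ/ and /ʁ/ are [-nasal], [+voice], [+dorsal], [+continuant]. Since the list omits [labial], [round], [high] and [back] — which do distinguish the labial-palatal glide from the voiced uvular fricative — this pair collapses; all other pairs remain distinct.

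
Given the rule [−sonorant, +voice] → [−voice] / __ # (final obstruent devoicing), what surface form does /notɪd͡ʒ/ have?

The only segment in the rule's environment that also matches [−sonorant, +voice] is /d͡ʒ/. Applying [−voice] turns the voiced postalveolar affricate into /t͡ʃ/ (voiceless postalveolar affricate), giving [notɪt͡ʃ].

[notɪt͡ʃ]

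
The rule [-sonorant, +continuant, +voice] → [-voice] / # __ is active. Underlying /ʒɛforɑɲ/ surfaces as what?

[ʃɛforɑɲ]

/ʒ/ satisfies [-sonorant, +continuant, +voice] and sits in # __. The [-voice] counterpart of the voiced postalveolar fricative is /ʃ/. Other segments in /ʒɛforɑɲ/ either fail the structural description or are not in the environment, so the surface form is [ʃɛforɑɲ].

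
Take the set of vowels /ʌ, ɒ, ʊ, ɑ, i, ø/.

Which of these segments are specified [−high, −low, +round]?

Checking each segment against [−high], [−low], [+round]: /ø/ (mid front rounded tense vowel) satisfies every feature; every other segment in the inventory fails at least one.

ø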